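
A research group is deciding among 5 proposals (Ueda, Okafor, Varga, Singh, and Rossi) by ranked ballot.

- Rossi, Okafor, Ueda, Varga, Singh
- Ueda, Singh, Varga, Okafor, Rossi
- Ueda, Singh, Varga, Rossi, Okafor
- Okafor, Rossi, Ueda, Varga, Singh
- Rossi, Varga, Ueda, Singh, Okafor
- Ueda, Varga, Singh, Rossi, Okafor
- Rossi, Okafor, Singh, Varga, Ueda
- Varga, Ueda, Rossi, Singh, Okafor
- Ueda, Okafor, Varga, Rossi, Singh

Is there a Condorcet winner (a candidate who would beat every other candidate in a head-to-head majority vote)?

Yes

Head-to-head results (9 voters total):
Ueda vs Okafor: Ueda wins 6–3.
Ueda vs Varga: Ueda wins 6–3.
Ueda vs Singh: Ueda wins 8–1.
Ueda vs Rossi: Ueda wins 5–4.
Okafor vs Varga: Varga wins 5–4.
Okafor vs Singh: Singh wins 5–4.
Okafor vs Rossi: Rossi wins 6–3.
Varga vs Singh: Varga wins 6–3.
Varga vs Rossi: Varga wins 5–4.
Singh vs Rossi: Rossi wins 6–3.
Ueda beats each rival — Okafor (6–3), Varga (6–3), Singh (8–1), Rossi (5–4) — so Ueda is the Condorcet winner.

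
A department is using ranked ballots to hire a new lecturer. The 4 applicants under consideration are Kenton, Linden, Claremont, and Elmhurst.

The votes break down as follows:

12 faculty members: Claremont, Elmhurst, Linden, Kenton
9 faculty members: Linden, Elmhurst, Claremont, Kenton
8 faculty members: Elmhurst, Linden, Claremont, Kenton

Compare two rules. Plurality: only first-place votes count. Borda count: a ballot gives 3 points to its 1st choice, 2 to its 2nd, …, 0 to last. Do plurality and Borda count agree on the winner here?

No

Plurality first-place counts: Kenton 0, Linden 9, Claremont 12, Elmhurst 8 → Claremont.
Borda totals: Kenton 0, Linden 55, Claremont 53, Elmhurst 66 → Elmhurst.
The two rules disagree: plurality picks Claremont, Borda picks Elmhurst.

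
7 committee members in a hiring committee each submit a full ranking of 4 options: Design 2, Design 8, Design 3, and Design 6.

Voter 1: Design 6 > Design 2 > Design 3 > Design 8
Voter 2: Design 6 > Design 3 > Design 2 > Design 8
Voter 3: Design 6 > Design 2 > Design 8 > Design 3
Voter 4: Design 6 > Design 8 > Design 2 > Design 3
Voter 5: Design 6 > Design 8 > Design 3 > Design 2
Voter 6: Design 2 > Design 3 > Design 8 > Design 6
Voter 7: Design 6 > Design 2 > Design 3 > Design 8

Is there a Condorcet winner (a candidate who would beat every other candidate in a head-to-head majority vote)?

Yes

Head-to-head results (7 voters total):
Design 2 vs Design 8: Design 2 wins 5–2.
Design 2 vs Design 3: Design 2 wins 5–2.
Design 2 vs Design 6: Design 6 wins 6–1.
Design 8 vs Design 3: Design 3 wins 4–3.
Design 8 vs Design 6: Design 6 wins 6–1.
Design 3 vs Design 6: Design 6 wins 6–1.
Design 6 beats each rival — Design 2 (6–1), Design 8 (6–1), Design 3 (6–1) — so Design 6 is the Condorcet winner.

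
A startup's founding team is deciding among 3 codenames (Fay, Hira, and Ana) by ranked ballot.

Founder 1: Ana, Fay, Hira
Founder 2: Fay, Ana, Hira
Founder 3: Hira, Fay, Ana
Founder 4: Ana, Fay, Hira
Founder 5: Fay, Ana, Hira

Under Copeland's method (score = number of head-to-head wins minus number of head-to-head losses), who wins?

Fay

Pairwise results:
  Fay vs Hira: Fay wins 4–1.
  Fay vs Ana: Fay wins 3–2.
  Hira vs Ana: Ana wins 4–1.
Copeland scores (wins − losses):
  Fay: 2 − 0 = 2
  Hira: 0 − 2 = -2
  Ana: 1 − 1 = 0
Fay has the best Copeland score.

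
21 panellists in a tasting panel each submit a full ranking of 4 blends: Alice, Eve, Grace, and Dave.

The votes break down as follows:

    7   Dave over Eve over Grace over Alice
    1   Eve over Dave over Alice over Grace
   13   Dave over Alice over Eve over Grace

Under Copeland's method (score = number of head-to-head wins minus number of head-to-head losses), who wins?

Pairwise results:
  Alice vs Eve: Alice wins 13–8.
  Alice vs Grace: Alice wins 14–7.
  Alice vs Dave: Dave wins 21–0.
  Eve vs Grace: Eve wins 21–0.
  Eve vs Dave: Dave wins 20–1.
  Grace vs Dave: Dave wins 21–0.
Copeland scores (wins − losses):
  Alice: 2 − 1 = 1
  Eve: 1 − 2 = -1
  Grace: 0 − 3 = -3
  Dave: 3 − 0 = 3
Dave has the best Copeland score.

Dave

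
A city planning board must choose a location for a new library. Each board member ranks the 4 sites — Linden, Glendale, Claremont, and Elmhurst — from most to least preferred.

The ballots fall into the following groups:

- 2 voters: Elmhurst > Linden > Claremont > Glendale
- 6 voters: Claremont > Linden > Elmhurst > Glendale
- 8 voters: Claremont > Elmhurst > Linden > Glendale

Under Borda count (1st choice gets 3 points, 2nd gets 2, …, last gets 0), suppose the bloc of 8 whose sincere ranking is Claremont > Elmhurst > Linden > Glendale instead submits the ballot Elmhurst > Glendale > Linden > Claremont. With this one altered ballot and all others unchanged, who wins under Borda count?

Elmhurst

Borda totals with the altered ballot: Linden 24, Glendale 16, Claremont 20, Elmhurst 36.
The switch changes the winner from Claremont to Elmhurst.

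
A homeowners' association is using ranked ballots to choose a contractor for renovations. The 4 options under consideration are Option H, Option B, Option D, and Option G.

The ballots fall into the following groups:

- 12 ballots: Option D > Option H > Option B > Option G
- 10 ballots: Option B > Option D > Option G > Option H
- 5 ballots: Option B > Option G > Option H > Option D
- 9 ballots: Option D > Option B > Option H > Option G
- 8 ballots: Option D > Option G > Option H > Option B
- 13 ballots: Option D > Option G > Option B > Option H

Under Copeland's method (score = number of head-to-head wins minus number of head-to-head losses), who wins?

Pairwise results:
  Option H vs Option B: Option B wins 37–20.
  Option H vs Option D: Option D wins 52–5.
  Option H vs Option G: Option G wins 36–21.
  Option B vs Option D: Option D wins 42–15.
  Option B vs Option G: Option B wins 36–21.
  Option D vs Option G: Option D wins 52–5.
Copeland scores (wins − losses):
  Option H: 0 − 3 = -3
  Option B: 2 − 1 = 1
  Option D: 3 − 0 = 3
  Option G: 1 − 2 = -1
Option D has the best Copeland score.

Option D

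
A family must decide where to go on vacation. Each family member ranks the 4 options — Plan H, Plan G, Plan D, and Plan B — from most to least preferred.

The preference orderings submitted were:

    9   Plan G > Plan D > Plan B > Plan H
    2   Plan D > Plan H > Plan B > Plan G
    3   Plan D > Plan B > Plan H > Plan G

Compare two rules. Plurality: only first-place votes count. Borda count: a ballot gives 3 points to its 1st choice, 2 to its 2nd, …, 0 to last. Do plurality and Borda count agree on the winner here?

Plurality first-place counts: Plan H 0, Plan G 9, Plan D 5, Plan B 0 → Plan G.
Borda totals: Plan H 7, Plan G 27, Plan D 33, Plan B 17 → Plan D.
The two rules disagree: plurality picks Plan G, Borda picks Plan D.

No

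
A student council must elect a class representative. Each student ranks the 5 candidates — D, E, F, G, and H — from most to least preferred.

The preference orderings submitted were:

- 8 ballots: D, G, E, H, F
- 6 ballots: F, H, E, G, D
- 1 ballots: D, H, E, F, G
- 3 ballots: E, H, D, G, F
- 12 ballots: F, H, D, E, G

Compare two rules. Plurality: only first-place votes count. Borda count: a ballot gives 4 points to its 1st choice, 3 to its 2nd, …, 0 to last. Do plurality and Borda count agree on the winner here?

No

Plurality first-place counts: D 9, E 3, F 18, G 0, H 0 → F.
Borda totals: D 66, E 54, F 73, G 33, H 74 → H.
The two rules disagree: plurality picks F, Borda picks H.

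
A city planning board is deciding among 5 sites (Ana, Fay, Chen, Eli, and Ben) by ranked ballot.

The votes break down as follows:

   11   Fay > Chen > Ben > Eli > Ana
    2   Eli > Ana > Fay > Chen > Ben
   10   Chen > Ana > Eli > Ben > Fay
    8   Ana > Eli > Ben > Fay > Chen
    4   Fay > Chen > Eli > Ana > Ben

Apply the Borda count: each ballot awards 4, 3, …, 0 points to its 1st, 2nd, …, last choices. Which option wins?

Chen

Borda scores:
  Ana: 11·0 + 2·3 + 10·3 + 8·4 + 4·1 = 72
  Fay: 11·4 + 2·2 + 10·0 + 8·1 + 4·4 = 72
  Chen: 11·3 + 2·1 + 10·4 + 8·0 + 4·3 = 87
  Eli: 11·1 + 2·4 + 10·2 + 8·3 + 4·2 = 71
  Ben: 11·2 + 2·0 + 10·1 + 8·2 + 4·0 = 48
Chen has the highest total.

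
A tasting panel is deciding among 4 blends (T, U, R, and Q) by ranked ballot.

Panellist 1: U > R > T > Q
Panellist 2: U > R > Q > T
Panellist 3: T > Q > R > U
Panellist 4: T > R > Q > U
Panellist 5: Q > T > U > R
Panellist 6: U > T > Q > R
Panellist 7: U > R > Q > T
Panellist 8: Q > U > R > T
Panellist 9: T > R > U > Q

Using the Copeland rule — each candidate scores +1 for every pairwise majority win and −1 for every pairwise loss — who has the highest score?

U

Pairwise results:
  T vs U: U wins 5–4.
  T vs R: T wins 5–4.
  T vs Q: T wins 5–4.
  U vs R: U wins 6–3.
  U vs Q: U wins 5–4.
  R vs Q: R wins 5–4.
Copeland scores (wins − losses):
  T: 2 − 1 = 1
  U: 3 − 0 = 3
  R: 1 − 2 = -1
  Q: 0 − 3 = -3
U has the best Copeland score.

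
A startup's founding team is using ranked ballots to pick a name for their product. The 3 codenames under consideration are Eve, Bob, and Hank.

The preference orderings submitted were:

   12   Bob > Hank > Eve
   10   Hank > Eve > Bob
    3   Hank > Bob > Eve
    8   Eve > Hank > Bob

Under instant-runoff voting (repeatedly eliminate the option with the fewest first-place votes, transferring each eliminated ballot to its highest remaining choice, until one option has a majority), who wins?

Hank

Round 1: Hank 13, Bob 12, Eve 8. Eve has the fewest and is eliminated.
Round 2: Hank 21, Bob 12. Hank has a majority.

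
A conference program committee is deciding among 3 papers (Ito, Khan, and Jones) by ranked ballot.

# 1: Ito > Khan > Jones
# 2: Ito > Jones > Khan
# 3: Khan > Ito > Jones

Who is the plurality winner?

Ito

First-place vote totals:
  Ito: 2
  Khan: 1
  Jones: 0
Ito has the most first-place votes.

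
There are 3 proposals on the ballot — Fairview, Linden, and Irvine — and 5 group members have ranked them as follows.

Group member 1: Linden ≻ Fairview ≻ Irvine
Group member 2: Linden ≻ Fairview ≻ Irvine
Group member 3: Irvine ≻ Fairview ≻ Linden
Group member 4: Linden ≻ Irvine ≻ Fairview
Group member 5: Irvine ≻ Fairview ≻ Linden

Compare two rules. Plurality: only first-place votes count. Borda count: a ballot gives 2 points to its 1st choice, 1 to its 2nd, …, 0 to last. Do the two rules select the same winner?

Yes

Plurality first-place counts: Fairview 0, Linden 3, Irvine 2 → Linden.
Borda totals: Fairview 4, Linden 6, Irvine 5 → Linden.
The two rules agree on Linden.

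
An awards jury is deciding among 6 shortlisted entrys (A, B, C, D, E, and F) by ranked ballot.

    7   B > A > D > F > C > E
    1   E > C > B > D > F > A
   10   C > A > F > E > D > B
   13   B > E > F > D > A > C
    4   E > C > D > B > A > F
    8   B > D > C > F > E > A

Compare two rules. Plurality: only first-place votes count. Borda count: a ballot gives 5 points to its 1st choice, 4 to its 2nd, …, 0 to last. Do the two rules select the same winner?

Yes

Plurality first-place counts: A 0, B 28, C 10, D 0, E 5, F 0 → B.
Borda totals: A 85, B 151, C 101, D 103, E 105, F 100 → B.
The two rules agree on B.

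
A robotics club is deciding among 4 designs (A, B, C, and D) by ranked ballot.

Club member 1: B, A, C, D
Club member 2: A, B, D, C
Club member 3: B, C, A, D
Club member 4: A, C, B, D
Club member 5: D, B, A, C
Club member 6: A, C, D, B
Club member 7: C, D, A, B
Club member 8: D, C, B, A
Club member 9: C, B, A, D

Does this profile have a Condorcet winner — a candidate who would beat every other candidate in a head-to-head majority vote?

No

Head-to-head results (9 voters total):
A vs B: B wins 5–4.
A vs C: A wins 5–4.
A vs D: A wins 6–3.
B vs C: C wins 5–4.
B vs D: B wins 5–4.
C vs D: C wins 6–3.
No candidate beats all others: A beats C beats B beats A, a majority cycle.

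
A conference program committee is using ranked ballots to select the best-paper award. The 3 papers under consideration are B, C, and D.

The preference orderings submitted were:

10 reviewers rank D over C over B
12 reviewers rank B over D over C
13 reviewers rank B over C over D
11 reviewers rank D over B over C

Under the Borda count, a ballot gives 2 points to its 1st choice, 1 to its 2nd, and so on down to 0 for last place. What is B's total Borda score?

61

Borda scores:
  B: 10·0 + 12·2 + 13·2 + 11·1 = 61
  C: 10·1 + 12·0 + 13·1 + 11·0 = 23
  D: 10·2 + 12·1 + 13·0 + 11·2 = 54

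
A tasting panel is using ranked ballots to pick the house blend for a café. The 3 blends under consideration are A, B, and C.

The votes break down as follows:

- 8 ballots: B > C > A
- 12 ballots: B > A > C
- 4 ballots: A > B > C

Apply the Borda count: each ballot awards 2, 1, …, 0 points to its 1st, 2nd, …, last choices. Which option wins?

Borda scores:
  A: 8·0 + 12·1 + 4·2 = 20
  B: 8·2 + 12·2 + 4·1 = 44
  C: 8·1 + 12·0 + 4·0 = 8
B has the highest total.

B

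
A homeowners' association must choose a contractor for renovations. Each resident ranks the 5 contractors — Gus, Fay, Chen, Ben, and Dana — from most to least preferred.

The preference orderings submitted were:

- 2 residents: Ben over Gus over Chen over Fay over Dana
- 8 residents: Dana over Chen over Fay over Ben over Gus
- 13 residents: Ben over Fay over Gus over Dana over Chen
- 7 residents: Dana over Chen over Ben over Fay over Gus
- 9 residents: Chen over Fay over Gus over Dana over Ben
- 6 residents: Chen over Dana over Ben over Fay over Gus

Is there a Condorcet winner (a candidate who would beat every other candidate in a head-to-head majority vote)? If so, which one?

None — there is no Condorcet winner

Head-to-head results (45 voters total):
Gus vs Fay: Fay wins 43–2.
Gus vs Chen: Chen wins 30–15.
Gus vs Ben: Ben wins 36–9.
Gus vs Dana: Gus wins 24–21.
Fay vs Chen: Chen wins 32–13.
Fay vs Ben: Ben wins 28–17.
Fay vs Dana: Fay wins 24–21.
Chen vs Ben: Chen wins 30–15.
Chen vs Dana: Dana wins 28–17.
Ben vs Dana: Dana wins 30–15.
No candidate beats all others: Gus beats Dana beats Chen beats Gus, a majority cycle.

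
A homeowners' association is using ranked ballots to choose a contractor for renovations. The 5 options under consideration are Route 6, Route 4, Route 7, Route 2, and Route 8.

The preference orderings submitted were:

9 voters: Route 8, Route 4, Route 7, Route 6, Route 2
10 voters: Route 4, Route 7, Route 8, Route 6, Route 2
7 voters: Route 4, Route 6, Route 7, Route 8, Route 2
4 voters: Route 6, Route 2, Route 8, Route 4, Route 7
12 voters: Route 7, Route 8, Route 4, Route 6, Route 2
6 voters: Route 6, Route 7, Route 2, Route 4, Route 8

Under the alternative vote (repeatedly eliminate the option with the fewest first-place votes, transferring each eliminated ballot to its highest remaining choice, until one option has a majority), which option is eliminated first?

Round 1: Route 4 17, Route 7 12, Route 6 10, Route 8 9, Route 2 0. Route 2 has the fewest and is eliminated.
Round 2: Route 4 17, Route 7 12, Route 6 10, Route 8 9. Route 8 has the fewest and is eliminated.
Round 3: Route 4 26, Route 7 12, Route 6 10. Route 4 has a majority.

Route 2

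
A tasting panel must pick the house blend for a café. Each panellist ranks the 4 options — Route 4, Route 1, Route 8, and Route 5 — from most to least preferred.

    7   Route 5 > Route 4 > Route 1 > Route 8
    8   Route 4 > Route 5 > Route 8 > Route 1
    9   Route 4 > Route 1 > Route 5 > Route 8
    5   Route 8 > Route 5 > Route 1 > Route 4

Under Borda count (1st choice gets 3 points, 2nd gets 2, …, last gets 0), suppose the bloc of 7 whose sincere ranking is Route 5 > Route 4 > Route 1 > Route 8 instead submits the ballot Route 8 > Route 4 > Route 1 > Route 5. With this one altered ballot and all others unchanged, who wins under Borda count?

Borda totals with the altered ballot: Route 4 65, Route 1 30, Route 8 44, Route 5 35.
The winner is unchanged: still Route 4.

Route 4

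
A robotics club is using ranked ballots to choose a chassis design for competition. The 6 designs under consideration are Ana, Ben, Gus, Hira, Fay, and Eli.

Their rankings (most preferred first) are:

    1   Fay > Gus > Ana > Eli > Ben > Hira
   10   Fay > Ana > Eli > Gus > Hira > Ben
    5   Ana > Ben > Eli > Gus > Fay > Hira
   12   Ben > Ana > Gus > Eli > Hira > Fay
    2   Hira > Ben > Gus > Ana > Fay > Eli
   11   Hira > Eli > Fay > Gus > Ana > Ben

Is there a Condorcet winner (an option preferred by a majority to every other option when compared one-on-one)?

Head-to-head results (41 voters total):
Ana vs Ben: Ana wins 27–14.
Ana vs Gus: Ana wins 27–14.
Ana vs Hira: Ana wins 28–13.
Ana vs Fay: Fay wins 22–19.
Ana vs Eli: Ana wins 30–11.
Ben vs Gus: Gus wins 22–19.
Ben vs Hira: Hira wins 23–18.
Ben vs Fay: Fay wins 22–19.
Ben vs Eli: Eli wins 22–19.
Gus vs Hira: Gus wins 28–13.
Gus vs Fay: Fay wins 22–19.
Gus vs Eli: Eli wins 26–15.
Hira vs Fay: Hira wins 25–16.
Hira vs Eli: Eli wins 28–13.
Fay vs Eli: Eli wins 28–13.
No candidate beats all others: Ana beats Hira beats Fay beats Ana, a majority cycle.

No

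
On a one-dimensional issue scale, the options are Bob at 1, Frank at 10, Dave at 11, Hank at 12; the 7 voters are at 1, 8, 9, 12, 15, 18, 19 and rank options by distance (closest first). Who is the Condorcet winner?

Hank

With single-peaked preferences on a line, the Condorcet winner is the candidate closest to the median voter.
The median voter (position 12) is closest to Hank at 12.
Check: Hank vs Frank — voters closer to Hank: 4 of 7.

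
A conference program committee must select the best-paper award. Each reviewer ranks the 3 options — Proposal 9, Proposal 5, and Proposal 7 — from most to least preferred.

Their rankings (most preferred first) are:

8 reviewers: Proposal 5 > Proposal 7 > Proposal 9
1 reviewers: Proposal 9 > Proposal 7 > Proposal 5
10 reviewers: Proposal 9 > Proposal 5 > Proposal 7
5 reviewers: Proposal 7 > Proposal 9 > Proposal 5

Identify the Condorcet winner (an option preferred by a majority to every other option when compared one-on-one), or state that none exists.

There is no Condorcet winner

Head-to-head results (24 voters total):
Proposal 9 vs Proposal 5: Proposal 9 wins 16–8.
Proposal 9 vs Proposal 7: Proposal 7 wins 13–11.
Proposal 5 vs Proposal 7: Proposal 5 wins 18–6.
No candidate beats all others: Proposal 9 beats Proposal 5 beats Proposal 7 beats Proposal 9, a majority cycle.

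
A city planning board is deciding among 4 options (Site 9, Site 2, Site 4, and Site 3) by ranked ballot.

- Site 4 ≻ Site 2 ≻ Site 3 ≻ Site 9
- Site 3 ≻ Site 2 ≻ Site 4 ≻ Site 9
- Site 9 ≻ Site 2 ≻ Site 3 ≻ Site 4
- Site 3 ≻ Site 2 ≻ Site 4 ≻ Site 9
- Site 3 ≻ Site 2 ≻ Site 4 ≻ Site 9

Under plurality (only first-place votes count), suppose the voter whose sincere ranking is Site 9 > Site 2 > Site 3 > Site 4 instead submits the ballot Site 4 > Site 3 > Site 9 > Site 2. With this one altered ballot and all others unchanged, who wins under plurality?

Site 3

First-place totals with the altered ballot: Site 9 0, Site 2 0, Site 4 2, Site 3 3.
The winner is unchanged: still Site 3.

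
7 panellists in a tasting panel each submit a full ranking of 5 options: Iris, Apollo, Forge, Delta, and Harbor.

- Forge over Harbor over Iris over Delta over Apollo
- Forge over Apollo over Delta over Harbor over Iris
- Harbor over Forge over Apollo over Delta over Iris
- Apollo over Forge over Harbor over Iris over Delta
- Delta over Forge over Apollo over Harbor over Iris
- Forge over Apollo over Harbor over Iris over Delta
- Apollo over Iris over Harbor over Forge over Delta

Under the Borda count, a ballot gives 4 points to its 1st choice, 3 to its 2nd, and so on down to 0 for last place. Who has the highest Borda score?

Borda scores:
  Iris: 2 + 0 + 0 + 1 + 0 + 1 + 3 = 7
  Apollo: 0 + 3 + 2 + 4 + 2 + 3 + 4 = 18
  Forge: 4 + 4 + 3 + 3 + 3 + 4 + 1 = 22
  Delta: 1 + 2 + 1 + 0 + 4 + 0 + 0 = 8
  Harbor: 3 + 1 + 4 + 2 + 1 + 2 + 2 = 15
Forge has the highest total.

Forge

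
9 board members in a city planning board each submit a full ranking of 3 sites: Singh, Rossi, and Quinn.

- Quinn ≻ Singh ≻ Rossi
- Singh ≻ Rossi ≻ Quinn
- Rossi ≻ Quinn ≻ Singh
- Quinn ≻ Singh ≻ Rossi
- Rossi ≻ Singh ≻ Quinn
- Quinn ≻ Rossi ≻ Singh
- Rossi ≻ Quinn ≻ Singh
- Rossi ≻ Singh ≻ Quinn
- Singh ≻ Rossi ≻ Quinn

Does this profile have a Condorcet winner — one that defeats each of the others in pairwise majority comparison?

Yes

Head-to-head results (9 voters total):
Singh vs Rossi: Rossi wins 5–4.
Singh vs Quinn: Quinn wins 5–4.
Rossi vs Quinn: Rossi wins 6–3.
Rossi beats each rival — Singh (5–4), Quinn (6–3) — so Rossi is the Condorcet winner.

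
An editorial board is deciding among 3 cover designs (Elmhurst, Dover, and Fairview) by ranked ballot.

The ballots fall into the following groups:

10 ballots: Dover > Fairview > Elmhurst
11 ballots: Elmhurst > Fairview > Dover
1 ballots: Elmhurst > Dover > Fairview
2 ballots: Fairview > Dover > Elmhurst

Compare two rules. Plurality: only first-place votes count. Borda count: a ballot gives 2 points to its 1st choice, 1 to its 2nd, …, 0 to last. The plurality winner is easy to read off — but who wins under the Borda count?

Fairview

Plurality first-place counts: Elmhurst 12, Dover 10, Fairview 2 → Elmhurst.
Borda totals: Elmhurst 24, Dover 23, Fairview 25 → Fairview.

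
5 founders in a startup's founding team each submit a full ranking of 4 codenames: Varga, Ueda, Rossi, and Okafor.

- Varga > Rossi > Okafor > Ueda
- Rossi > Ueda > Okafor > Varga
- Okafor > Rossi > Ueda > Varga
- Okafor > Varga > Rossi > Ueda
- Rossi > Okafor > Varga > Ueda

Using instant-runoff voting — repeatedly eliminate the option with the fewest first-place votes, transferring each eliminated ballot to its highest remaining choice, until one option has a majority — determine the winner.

Rossi

Round 1: Rossi 2, Okafor 2, Varga 1, Ueda 0. Ueda has the fewest and is eliminated.
Round 2: Rossi 2, Okafor 2, Varga 1. Varga has the fewest and is eliminated.
Round 3: Rossi 3, Okafor 2. Rossi has a majority.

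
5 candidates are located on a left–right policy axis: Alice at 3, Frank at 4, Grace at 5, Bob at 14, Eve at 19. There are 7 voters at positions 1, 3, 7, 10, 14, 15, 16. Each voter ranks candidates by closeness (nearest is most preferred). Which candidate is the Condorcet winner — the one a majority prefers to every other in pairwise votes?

With single-peaked preferences on a line, the Condorcet winner is the candidate closest to the median voter.
The median voter (position 10) is closest to Bob at 14.
Check: Bob vs Frank — voters closer to Bob: 4 of 7.

Bob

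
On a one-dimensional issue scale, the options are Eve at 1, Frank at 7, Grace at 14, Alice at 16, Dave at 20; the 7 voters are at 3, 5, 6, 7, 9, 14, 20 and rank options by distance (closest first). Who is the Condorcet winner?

Frank

With single-peaked preferences on a line, the Condorcet winner is the candidate closest to the median voter.
The median voter (position 7) is closest to Frank at 7.
Check: Frank vs Alice — voters closer to Frank: 5 of 7.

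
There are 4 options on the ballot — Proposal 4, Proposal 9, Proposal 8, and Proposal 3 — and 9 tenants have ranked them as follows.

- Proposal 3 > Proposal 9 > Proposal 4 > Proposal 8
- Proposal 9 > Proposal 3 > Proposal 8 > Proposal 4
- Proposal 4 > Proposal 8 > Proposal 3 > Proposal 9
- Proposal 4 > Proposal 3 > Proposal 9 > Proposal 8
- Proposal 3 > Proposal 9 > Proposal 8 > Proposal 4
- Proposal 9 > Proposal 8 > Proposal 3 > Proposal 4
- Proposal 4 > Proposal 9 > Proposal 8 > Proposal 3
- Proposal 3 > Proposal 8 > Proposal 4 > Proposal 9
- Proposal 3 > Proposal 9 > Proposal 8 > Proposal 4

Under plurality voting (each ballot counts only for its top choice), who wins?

First-place vote totals:
  Proposal 4: 3
  Proposal 9: 2
  Proposal 8: 0
  Proposal 3: 4
Proposal 3 has the most first-place votes.

Proposal 3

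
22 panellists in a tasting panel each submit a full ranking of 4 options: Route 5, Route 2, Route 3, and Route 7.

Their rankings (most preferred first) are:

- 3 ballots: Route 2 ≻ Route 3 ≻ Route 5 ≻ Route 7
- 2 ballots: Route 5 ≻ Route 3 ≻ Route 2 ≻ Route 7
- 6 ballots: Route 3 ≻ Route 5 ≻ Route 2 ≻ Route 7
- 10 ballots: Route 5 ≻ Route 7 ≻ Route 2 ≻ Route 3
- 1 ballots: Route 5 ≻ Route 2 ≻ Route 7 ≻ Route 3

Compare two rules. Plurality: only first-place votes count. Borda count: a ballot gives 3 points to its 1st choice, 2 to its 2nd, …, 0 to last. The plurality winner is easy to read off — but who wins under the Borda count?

Plurality first-place counts: Route 5 13, Route 2 3, Route 3 6, Route 7 0 → Route 5.
Borda totals: Route 5 54, Route 2 29, Route 3 28, Route 7 21 → Route 5.

Route 5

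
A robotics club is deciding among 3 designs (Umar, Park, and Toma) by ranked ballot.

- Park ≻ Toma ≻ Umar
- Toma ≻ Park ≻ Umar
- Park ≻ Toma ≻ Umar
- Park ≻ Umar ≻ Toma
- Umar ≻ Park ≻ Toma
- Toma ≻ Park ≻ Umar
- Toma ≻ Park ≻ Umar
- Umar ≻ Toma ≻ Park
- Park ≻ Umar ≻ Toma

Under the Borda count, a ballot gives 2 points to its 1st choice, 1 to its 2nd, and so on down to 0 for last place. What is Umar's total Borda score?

6

Borda scores:
  Umar: 0 + 0 + 0 + 1 + 2 + 0 + 0 + 2 + 1 = 6
  Park: 2 + 1 + 2 + 2 + 1 + 1 + 1 + 0 + 2 = 12
  Toma: 1 + 2 + 1 + 0 + 0 + 2 + 2 + 1 + 0 = 9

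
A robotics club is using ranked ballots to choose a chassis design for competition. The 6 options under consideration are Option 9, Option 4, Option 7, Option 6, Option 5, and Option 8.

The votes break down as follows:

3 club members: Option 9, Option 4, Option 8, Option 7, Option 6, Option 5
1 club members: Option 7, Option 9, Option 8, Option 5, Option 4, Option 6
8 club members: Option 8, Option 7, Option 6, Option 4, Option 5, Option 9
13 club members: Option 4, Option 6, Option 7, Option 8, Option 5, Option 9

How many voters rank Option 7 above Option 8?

Ballots ranking Option 7 above Option 8: 1+13 = 14.
Ballots ranking Option 8 above Option 7: 3+8 = 11.
So 14 of 25 voters prefer Option 7 to Option 8.

14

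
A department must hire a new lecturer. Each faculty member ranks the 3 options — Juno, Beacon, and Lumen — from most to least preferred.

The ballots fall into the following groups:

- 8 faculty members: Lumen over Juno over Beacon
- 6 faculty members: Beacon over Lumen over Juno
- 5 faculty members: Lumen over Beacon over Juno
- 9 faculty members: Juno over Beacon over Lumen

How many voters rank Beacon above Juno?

Ballots ranking Beacon above Juno: 6+5 = 11.
Ballots ranking Juno above Beacon: 8+9 = 17.
So 11 of 28 voters prefer Beacon to Juno.

11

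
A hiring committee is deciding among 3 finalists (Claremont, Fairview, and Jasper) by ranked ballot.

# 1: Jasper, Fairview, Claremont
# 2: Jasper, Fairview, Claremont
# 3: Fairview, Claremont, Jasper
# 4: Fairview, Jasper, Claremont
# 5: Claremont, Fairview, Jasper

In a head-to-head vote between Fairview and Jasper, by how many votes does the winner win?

Ballots ranking Fairview above Jasper: 3.
Ballots ranking Jasper above Fairview: 2.
Fairview wins 3–2, a margin of 1.

1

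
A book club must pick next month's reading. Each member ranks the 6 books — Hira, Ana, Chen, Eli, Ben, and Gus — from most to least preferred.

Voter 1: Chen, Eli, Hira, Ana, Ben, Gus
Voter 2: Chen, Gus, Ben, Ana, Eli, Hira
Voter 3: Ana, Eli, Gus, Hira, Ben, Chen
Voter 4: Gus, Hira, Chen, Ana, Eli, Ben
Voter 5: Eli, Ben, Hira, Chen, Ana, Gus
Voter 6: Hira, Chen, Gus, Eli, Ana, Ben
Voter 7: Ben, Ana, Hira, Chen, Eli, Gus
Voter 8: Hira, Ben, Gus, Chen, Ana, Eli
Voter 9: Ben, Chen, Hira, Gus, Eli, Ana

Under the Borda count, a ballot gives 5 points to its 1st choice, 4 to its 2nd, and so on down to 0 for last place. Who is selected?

Borda scores:
  Hira: 3 + 0 + 2 + 4 + 3 + 5 + 3 + 5 + 3 = 28
  Ana: 2 + 2 + 5 + 2 + 1 + 1 + 4 + 1 + 0 = 18
  Chen: 5 + 5 + 0 + 3 + 2 + 4 + 2 + 2 + 4 = 27
  Eli: 4 + 1 + 4 + 1 + 5 + 2 + 1 + 0 + 1 = 19
  Ben: 1 + 3 + 1 + 0 + 4 + 0 + 5 + 4 + 5 = 23
  Gus: 0 + 4 + 3 + 5 + 0 + 3 + 0 + 3 + 2 = 20
Hira has the highest total.

Hira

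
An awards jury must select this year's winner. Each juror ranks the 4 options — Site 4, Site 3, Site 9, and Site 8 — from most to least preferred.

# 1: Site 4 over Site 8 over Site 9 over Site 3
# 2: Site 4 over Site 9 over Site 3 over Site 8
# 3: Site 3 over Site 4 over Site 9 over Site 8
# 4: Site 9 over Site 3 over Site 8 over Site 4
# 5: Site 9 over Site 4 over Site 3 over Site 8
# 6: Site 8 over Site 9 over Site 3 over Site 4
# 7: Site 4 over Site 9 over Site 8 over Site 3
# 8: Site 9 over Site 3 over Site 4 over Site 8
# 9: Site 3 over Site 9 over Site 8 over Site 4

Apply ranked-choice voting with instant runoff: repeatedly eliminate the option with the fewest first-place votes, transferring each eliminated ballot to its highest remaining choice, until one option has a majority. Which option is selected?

Round 1: Site 4 3, Site 9 3, Site 3 2, Site 8 1. Site 8 has the fewest and is eliminated.
Round 2: Site 9 4, Site 4 3, Site 3 2. Site 3 has the fewest and is eliminated.
Round 3: Site 9 5, Site 4 4. Site 9 has a majority.

Site 9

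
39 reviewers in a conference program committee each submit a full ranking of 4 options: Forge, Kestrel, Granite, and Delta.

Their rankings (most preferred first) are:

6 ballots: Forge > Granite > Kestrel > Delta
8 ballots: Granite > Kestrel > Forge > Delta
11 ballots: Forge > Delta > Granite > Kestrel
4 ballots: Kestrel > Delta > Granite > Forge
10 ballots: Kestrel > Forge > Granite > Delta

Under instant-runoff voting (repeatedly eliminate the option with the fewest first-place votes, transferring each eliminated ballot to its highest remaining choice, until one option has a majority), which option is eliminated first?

Delta

Round 1: Forge 17, Kestrel 14, Granite 8, Delta 0. Delta has the fewest and is eliminated.
Round 2: Forge 17, Kestrel 14, Granite 8. Granite has the fewest and is eliminated.
Round 3: Kestrel 22, Forge 17. Kestrel has a majority.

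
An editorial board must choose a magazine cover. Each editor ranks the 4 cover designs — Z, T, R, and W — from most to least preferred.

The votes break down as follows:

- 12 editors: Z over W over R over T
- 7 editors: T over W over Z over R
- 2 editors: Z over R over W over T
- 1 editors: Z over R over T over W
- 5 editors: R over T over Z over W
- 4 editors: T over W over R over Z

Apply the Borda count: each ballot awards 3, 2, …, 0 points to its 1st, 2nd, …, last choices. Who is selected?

Borda scores:
  Z: 12·3 + 7·1 + 2·3 + 3 + 5·1 + 4·0 = 57
  T: 12·0 + 7·3 + 2·0 + 1 + 5·2 + 4·3 = 44
  R: 12·1 + 7·0 + 2·2 + 2 + 5·3 + 4·1 = 37
  W: 12·2 + 7·2 + 2·1 + 0 + 5·0 + 4·2 = 48
Z has the highest total.

Z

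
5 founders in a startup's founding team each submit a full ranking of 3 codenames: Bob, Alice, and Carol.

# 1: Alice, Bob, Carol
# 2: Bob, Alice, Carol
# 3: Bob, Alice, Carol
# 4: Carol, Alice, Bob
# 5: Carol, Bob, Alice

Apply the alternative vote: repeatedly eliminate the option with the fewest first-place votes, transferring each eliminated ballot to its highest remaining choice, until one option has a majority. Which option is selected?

Bob

Round 1: Bob 2, Carol 2, Alice 1. Alice has the fewest and is eliminated.
Round 2: Bob 3, Carol 2. Bob has a majority.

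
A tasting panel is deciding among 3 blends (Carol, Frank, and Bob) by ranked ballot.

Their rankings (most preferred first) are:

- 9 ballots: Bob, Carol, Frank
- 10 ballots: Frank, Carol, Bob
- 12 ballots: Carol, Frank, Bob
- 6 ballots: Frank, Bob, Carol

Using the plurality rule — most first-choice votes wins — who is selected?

First-place vote totals:
  Carol: 12
  Frank: 16
  Bob: 9
Frank has the most first-place votes.

Frank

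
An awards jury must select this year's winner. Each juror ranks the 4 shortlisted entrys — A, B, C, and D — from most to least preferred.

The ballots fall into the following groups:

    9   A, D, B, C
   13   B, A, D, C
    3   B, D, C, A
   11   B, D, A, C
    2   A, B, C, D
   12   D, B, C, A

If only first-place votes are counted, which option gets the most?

B

First-place vote totals:
  A: 11
  B: 27
  C: 0
  D: 12
B has the most first-place votes.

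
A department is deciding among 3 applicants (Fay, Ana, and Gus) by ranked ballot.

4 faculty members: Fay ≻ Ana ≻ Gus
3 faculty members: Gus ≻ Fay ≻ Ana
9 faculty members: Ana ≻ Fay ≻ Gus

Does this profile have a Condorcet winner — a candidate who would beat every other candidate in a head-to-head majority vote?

Head-to-head results (16 voters total):
Fay vs Ana: Ana wins 9–7.
Fay vs Gus: Fay wins 13–3.
Ana vs Gus: Ana wins 13–3.
Ana beats each rival — Fay (9–7), Gus (13–3) — so Ana is the Condorcet winner.

Yes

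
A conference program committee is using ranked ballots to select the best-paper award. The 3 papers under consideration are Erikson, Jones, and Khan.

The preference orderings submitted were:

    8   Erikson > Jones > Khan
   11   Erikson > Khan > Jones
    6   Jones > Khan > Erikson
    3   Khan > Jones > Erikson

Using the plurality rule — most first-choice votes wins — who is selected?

First-place vote totals:
  Erikson: 19
  Jones: 6
  Khan: 3
Erikson has the most first-place votes.

Erikson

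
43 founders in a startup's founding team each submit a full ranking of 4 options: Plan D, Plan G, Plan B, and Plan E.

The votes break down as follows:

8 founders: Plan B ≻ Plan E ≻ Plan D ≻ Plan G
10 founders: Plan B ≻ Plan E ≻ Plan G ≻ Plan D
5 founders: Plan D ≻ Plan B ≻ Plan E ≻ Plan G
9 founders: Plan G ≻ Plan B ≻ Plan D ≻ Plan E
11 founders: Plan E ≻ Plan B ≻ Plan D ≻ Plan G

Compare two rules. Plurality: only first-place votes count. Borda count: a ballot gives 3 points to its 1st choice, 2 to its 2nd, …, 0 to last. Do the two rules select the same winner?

Yes

Plurality first-place counts: Plan D 5, Plan G 9, Plan B 18, Plan E 11 → Plan B.
Borda totals: Plan D 43, Plan G 37, Plan B 104, Plan E 74 → Plan B.
The two rules agree on Plan B.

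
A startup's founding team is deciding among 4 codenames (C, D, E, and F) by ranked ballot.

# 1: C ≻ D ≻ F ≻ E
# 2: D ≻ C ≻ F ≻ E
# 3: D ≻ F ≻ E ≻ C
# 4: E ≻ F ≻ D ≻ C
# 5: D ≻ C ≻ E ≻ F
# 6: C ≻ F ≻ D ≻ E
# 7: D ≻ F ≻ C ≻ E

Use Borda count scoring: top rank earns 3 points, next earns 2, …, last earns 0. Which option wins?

Borda scores:
  C: 3 + 2 + 0 + 0 + 2 + 3 + 1 = 11
  D: 2 + 3 + 3 + 1 + 3 + 1 + 3 = 16
  E: 0 + 0 + 1 + 3 + 1 + 0 + 0 = 5
  F: 1 + 1 + 2 + 2 + 0 + 2 + 2 = 10
D has the highest total.

D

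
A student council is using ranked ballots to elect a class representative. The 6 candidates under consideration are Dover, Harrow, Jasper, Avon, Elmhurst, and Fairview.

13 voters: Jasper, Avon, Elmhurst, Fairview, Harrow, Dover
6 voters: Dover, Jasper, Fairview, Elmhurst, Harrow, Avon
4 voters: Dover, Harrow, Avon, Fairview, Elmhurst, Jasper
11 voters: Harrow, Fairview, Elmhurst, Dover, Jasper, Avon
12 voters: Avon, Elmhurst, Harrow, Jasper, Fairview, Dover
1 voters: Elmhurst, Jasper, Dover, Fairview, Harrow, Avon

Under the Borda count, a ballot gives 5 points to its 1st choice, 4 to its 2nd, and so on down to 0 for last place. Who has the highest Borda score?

Elmhurst

Borda scores:
  Dover: 13·0 + 6·5 + 4·5 + 11·2 + 12·0 + 3 = 75
  Harrow: 13·1 + 6·1 + 4·4 + 11·5 + 12·3 + 1 = 127
  Jasper: 13·5 + 6·4 + 4·0 + 11·1 + 12·2 + 4 = 128
  Avon: 13·4 + 6·0 + 4·3 + 11·0 + 12·5 + 0 = 124
  Elmhurst: 13·3 + 6·2 + 4·1 + 11·3 + 12·4 + 5 = 141
  Fairview: 13·2 + 6·3 + 4·2 + 11·4 + 12·1 + 2 = 110
Elmhurst has the highest total.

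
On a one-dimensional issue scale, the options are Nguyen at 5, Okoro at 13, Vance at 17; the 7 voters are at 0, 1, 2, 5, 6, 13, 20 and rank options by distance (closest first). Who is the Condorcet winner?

With single-peaked preferences on a line, the Condorcet winner is the candidate closest to the median voter.
The median voter (position 5) is closest to Nguyen at 5.
Check: Nguyen vs Vance — voters closer to Nguyen: 5 of 7.

Nguyen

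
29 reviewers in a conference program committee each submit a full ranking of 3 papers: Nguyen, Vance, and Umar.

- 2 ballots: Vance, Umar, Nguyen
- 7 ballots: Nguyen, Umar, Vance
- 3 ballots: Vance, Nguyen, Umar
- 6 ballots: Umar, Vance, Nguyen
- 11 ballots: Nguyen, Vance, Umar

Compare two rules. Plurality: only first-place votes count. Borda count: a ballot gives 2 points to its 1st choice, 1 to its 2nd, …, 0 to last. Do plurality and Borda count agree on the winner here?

Yes

Plurality first-place counts: Nguyen 18, Vance 5, Umar 6 → Nguyen.
Borda totals: Nguyen 39, Vance 27, Umar 21 → Nguyen.
The two rules agree on Nguyen.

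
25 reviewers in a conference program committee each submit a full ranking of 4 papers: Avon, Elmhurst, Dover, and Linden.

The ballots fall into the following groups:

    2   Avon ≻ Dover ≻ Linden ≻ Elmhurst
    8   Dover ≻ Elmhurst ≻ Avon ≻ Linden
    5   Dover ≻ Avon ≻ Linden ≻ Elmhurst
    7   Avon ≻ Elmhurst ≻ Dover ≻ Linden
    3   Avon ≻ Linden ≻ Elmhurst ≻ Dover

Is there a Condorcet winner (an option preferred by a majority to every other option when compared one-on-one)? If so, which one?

Head-to-head results (25 voters total):
Avon vs Elmhurst: Avon wins 17–8.
Avon vs Dover: Dover wins 13–12.
Avon vs Linden: Avon wins 25–0.
Elmhurst vs Dover: Dover wins 15–10.
Elmhurst vs Linden: Elmhurst wins 15–10.
Dover vs Linden: Dover wins 22–3.
Dover beats each rival — Avon (13–12), Elmhurst (15–10), Linden (22–3) — so Dover is the Condorcet winner.

Dover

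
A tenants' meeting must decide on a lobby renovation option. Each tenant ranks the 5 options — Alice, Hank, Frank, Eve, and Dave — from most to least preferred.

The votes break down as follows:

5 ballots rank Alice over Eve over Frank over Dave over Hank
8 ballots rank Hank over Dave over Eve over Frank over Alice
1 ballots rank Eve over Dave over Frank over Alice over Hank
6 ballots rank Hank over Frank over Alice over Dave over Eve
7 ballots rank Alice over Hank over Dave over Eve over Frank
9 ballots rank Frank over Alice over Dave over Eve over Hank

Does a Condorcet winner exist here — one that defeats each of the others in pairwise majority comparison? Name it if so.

Head-to-head results (36 voters total):
Alice vs Hank: Alice wins 22–14.
Alice vs Frank: Frank wins 24–12.
Alice vs Eve: Alice wins 27–9.
Alice vs Dave: Alice wins 27–9.
Hank vs Frank: Hank wins 21–15.
Hank vs Eve: Hank wins 21–15.
Hank vs Dave: Hank wins 21–15.
Frank vs Eve: Eve wins 21–15.
Frank vs Dave: Frank wins 20–16.
Eve vs Dave: Dave wins 30–6.
No candidate beats all others: Alice beats Hank beats Frank beats Alice, a majority cycle.

None — there is no Condorcet winner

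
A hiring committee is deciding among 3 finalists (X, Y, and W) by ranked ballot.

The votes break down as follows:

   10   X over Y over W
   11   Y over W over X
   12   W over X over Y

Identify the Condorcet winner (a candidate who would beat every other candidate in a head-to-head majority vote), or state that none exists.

None — there is no Condorcet winner

Head-to-head results (33 voters total):
X vs Y: X wins 22–11.
X vs W: W wins 23–10.
Y vs W: Y wins 21–12.
No candidate beats all others: X beats Y beats W beats X, a majority cycle.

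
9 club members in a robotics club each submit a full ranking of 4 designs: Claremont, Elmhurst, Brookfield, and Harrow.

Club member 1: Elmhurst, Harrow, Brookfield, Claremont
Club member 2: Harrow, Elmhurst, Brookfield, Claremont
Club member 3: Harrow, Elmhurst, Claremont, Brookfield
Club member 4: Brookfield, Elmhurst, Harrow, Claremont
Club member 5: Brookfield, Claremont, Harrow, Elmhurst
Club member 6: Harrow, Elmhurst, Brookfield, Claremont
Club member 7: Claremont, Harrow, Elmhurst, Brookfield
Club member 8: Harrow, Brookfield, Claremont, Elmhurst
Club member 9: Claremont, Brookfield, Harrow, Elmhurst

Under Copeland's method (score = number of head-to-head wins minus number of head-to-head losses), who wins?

Pairwise results:
  Claremont vs Elmhurst: Elmhurst wins 5–4.
  Claremont vs Brookfield: Brookfield wins 6–3.
  Claremont vs Harrow: Harrow wins 6–3.
  Elmhurst vs Brookfield: Elmhurst wins 5–4.
  Elmhurst vs Harrow: Harrow wins 7–2.
  Brookfield vs Harrow: Harrow wins 6–3.
Copeland scores (wins − losses):
  Claremont: 0 − 3 = -3
  Elmhurst: 2 − 1 = 1
  Brookfield: 1 − 2 = -1
  Harrow: 3 − 0 = 3
Harrow has the best Copeland score.

Harrow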